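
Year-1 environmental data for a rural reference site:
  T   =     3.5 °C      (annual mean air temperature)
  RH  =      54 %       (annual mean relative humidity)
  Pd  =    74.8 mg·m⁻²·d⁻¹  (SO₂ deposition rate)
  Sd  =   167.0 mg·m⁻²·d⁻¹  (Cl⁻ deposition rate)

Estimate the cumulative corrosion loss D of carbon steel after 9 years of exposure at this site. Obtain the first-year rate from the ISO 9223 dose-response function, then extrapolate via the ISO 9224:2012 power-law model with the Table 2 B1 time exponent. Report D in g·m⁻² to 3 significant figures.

carbon steel: T≤10 °C ⇒ hinge +0.150·(3.5−10) = -0.9750
  SO₂ term: 1.77·74.8^0.52·exp(0.02·54-0.9750) = 18.54
  Sd branch = 0.102·Sd^0.62·e^(0.033·RH+0.04·T) = 16.65 μm/a
  sum: 18.54 + 16.65 → r_corr = 35.18 μm/a
Power-law: D(9) = r_corr · 9^0.523
  D(9) = 35.18 × 9^0.523 = 35.18 × 3.156 = 111 μm
  Mass loss = 111 μm × 7.85 g/cm³ = 871.6 g·m⁻²

D(9) = 872 g·m⁻²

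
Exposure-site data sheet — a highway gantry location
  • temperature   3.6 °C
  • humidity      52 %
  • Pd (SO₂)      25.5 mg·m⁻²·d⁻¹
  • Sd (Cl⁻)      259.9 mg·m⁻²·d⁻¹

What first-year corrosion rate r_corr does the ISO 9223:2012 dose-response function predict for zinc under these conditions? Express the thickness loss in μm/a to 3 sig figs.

zinc: temperature factor f = +0.038·(-6.4) = -0.2432
  Pd branch = 0.0129·Pd^0.44·e^(0.046·RH+f) = 0.4599 μm/a
  Cl⁻ term: 0.0175·259.9^0.57·exp(0.008·52+0.085·3.6) = 0.8571
  sum: 0.4599 + 0.8571 → r_corr = 1.317 μm/a

r_corr = 1.32 μm/a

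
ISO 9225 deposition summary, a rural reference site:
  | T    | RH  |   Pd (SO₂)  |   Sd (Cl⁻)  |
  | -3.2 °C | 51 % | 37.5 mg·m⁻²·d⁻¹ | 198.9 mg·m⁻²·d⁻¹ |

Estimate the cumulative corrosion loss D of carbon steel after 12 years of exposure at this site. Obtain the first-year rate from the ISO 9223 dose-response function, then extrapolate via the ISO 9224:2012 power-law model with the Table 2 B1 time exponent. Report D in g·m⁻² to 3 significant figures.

carbon steel: T≤10 °C ⇒ hinge +0.150·(-3.2−10) = -1.9800
  SO₂ term: 1.77·37.5^0.52·exp(0.02·51-1.9800) = 4.462
  Cl⁻ term: 0.102·198.9^0.62·exp(0.033·51+0.04·-3.2) = 12.86
  r_corr = 4.462 + 12.86 = 17.32 μm/a
Power-law: D(12) = r_corr · 12^0.523
  D(12) = 17.32 × 12^0.523 = 17.32 × 3.668 = 63.52 μm
  Mass loss = 63.52 μm × 7.85 g/cm³ = 498.6 g·m⁻²

D(12) = 499 g·m⁻²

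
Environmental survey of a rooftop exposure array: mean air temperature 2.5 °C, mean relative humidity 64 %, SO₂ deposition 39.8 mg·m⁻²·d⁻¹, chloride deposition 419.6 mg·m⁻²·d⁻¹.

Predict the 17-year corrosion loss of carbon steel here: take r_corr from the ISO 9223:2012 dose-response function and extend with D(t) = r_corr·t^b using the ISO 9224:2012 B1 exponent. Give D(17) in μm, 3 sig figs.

carbon steel: temperature factor f = +0.150·(-7.5) = -1.1250
  sulphur-dioxide contribution → 14.04 μm/a
  chloride contribution → 39.39 μm/a
  total first-year rate 53.43 μm/a
Power-law: D(17) = r_corr · 17^0.523
  D(17) = 53.43 × 17^0.523 = 53.43 × 4.401 = 235.1 μm

D(17) = 235 μm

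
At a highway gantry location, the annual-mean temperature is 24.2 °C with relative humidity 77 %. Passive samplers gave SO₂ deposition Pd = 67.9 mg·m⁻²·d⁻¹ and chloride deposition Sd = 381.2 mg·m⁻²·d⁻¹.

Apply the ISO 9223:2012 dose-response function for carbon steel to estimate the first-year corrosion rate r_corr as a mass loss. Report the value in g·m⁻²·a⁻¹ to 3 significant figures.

r_corr = 1.34e+03 g·m⁻²·a⁻¹

carbon steel: T>10 °C ⇒ hinge -0.054·(24.2−10) = -0.7668
  SO₂ term: 1.77·67.9^0.52·exp(0.02·77-0.7668) = 34.38
  Sd branch = 0.102·Sd^0.62·e^(0.033·RH+0.04·T) = 135.8 μm/a
  sum: 34.38 + 135.8 → r_corr = 170.2 μm/a
Convert to mass loss: 170.2 μm/a × 7.85 g/cm³ = 1336 g·m⁻²·a⁻¹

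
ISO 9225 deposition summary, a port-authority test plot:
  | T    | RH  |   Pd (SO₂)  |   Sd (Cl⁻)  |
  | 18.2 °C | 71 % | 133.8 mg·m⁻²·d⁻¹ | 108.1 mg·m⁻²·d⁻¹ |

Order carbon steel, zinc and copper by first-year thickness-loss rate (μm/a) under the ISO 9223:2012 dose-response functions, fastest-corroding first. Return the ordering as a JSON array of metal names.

["carbon steel", "zinc", "copper"]

carbon steel: f(T) = -0.054·(T−10) [T>10 °C] = -0.4428
  SO₂ term: 1.77·133.8^0.52·exp(0.02·71-0.4428) = 60
  Sd branch = 0.102·Sd^0.62·e^(0.033·RH+0.04·T) = 40.11 μm/a
  sum: 60 + 40.11 → r_corr = 100.1 μm/a
zinc: T>10 °C ⇒ hinge -0.071·(18.2−10) = -0.5822
  Pd branch = 0.0129·Pd^0.44·e^(0.046·RH+f) = 1.629 μm/a
  Cl⁻ term: 0.0175·108.1^0.57·exp(0.008·71+0.085·18.2) = 2.093
  r_corr = 1.629 + 2.093 = 3.722 μm/a
copper: T>10 °C ⇒ hinge -0.080·(18.2−10) = -0.6560
  Pd branch = 0.0053·Pd^0.26·e^(0.059·RH+f) = 0.6479 μm/a
  Sd branch = 0.01025·Sd^0.27·e^(0.036·RH+0.049·T) = 1.141 μm/a
  r_corr = 0.6479 + 1.141 = 1.789 μm/a
Ordering by μm/a: carbon steel (100) > zinc (3.72) > copper (1.79)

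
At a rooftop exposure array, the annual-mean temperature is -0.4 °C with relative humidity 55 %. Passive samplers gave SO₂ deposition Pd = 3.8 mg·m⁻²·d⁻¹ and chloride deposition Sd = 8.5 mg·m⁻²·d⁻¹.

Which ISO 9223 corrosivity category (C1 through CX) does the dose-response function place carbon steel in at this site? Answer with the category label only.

carbon steel: temperature factor f = +0.150·(-10.4) = -1.5600
  SO₂ term: 1.77·3.8^0.52·exp(0.02·55-1.5600) = 2.237
  Cl⁻ term: 0.102·8.5^0.62·exp(0.033·55+0.04·-0.4) = 2.323
  r_corr = 2.237 + 2.323 = 4.561 μm/a
ISO 9223 Table 2 (carbon steel): 1.3 < 4.56 ≤ 25 μm/a ⇒ C2

C2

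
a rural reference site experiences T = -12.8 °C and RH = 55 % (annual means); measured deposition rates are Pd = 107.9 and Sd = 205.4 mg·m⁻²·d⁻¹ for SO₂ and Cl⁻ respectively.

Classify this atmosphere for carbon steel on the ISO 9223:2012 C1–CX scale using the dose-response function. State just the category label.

carbon steel: temperature factor f = +0.150·(-22.8) = -3.4200
  SO₂ term: 1.77·107.9^0.52·exp(0.02·55-3.4200) = 1.984
  Sd branch = 0.102·Sd^0.62·e^(0.033·RH+0.04·T) = 10.19 μm/a
  r_corr = 1.984 + 10.19 = 12.18 μm/a
12.2 μm/a falls in (1.3, 25] for carbon steel → category C2

C2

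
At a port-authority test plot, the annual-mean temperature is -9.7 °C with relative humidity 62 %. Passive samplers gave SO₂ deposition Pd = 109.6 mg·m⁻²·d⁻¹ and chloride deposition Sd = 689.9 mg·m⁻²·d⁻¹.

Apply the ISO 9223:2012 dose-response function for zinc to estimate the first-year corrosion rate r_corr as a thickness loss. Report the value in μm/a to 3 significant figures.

zinc: f(T) = +0.038·(T−10) [T≤10 °C] = -0.7486
  SO₂ term: 0.0129·109.6^0.44·exp(0.046·62-0.7486) = 0.8348
  Sd branch = 0.0175·Sd^0.57·e^(0.008·RH+0.085·T) = 0.523 μm/a
  r_corr = 0.8348 + 0.523 = 1.358 μm/a

r_corr = 1.36 μm/a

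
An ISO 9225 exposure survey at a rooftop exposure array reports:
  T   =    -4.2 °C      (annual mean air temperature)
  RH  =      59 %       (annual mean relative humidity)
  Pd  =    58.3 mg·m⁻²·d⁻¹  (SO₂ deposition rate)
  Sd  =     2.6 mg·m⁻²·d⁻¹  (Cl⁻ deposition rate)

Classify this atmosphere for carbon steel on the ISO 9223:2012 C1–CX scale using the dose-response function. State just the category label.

carbon steel: T≤10 °C ⇒ hinge +0.150·(-4.2−10) = -2.1300
  SO₂ term: 1.77·58.3^0.52·exp(0.02·59-2.1300) = 5.669
  Cl⁻ term: 0.102·2.6^0.62·exp(0.033·59+0.04·-4.2) = 1.093
  r_corr = 5.669 + 1.093 = 6.762 μm/a
6.76 μm/a falls in (1.3, 25] for carbon steel → category C2

C2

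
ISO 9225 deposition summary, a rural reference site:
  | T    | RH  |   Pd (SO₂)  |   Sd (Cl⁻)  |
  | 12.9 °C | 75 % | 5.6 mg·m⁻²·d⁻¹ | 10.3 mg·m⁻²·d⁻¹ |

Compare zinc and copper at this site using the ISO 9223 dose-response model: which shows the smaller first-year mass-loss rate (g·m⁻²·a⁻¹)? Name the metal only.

zinc

zinc: T>10 °C ⇒ hinge -0.071·(12.9−10) = -0.2059
  SO₂ term: 0.0129·5.6^0.44·exp(0.046·75-0.2059) = 0.7058
  Sd branch = 0.0175·Sd^0.57·e^(0.008·RH+0.085·T) = 0.3607 μm/a
  sum: 0.7058 + 0.3607 → r_corr = 1.067 μm/a
  mass loss = 1.067 μm/a × 7.14 g/cm³ = 7.615 g·m⁻²·a⁻¹
copper: f(T) = -0.080·(T−10) [T>10 °C] = -0.2320
  Pd branch = 0.0053·Pd^0.26·e^(0.059·RH+f) = 0.5493 μm/a
  Cl⁻ term: 0.01025·10.3^0.27·exp(0.036·75+0.049·12.9) = 0.5386
  sum: 0.5493 + 0.5386 → r_corr = 1.088 μm/a
  mass loss = 1.088 μm/a × 8.96 g/cm³ = 9.748 g·m⁻²·a⁻¹
Ordering by g·m⁻²·a⁻¹: copper (9.75) > zinc (7.61)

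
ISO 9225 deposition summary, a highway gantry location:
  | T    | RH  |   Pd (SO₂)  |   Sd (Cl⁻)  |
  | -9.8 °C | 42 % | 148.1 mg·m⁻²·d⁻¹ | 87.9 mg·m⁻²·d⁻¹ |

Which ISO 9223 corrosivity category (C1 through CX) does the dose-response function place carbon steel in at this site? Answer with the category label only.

carbon steel: temperature factor f = +0.150·(-19.8) = -2.9700
  Pd branch = 1.77·Pd^0.52·e^(0.02·RH+f) = 2.829 μm/a
  Sd branch = 0.102·Sd^0.62·e^(0.033·RH+0.04·T) = 4.421 μm/a
  sum: 2.829 + 4.421 → r_corr = 7.25 μm/a
ISO 9223 Table 2 (carbon steel): 1.3 < 7.25 ≤ 25 μm/a ⇒ C2

C2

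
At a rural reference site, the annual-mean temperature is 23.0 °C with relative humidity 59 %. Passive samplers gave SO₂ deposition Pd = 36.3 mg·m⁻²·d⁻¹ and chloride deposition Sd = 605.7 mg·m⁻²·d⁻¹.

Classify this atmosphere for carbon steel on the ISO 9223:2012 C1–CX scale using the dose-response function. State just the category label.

carbon steel: f(T) = -0.054·(T−10) [T>10 °C] = -0.7020
  sulphur-dioxide contribution → 18.48 μm/a
  chloride contribution → 95.22 μm/a
  total first-year rate 113.7 μm/a
Category bounds: 80…200 μm/a bracket r_corr ⇒ C5

C5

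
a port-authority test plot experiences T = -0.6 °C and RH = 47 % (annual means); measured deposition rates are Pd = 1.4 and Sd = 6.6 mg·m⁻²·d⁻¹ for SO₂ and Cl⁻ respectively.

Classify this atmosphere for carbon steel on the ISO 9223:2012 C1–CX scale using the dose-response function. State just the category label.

C2

carbon steel: temperature factor f = +0.150·(-10.6) = -1.5900
  Pd branch = 1.77·Pd^0.52·e^(0.02·RH+f) = 1.101 μm/a
  Sd branch = 0.102·Sd^0.62·e^(0.033·RH+0.04·T) = 1.513 μm/a
  sum: 1.101 + 1.513 → r_corr = 2.614 μm/a
2.61 μm/a falls in (1.3, 25] for carbon steel → category C2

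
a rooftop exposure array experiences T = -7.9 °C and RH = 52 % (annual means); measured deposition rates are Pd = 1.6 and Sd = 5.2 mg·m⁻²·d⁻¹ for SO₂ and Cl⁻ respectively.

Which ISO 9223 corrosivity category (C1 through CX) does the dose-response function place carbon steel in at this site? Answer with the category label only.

carbon steel: T≤10 °C ⇒ hinge +0.150·(-7.9−10) = -2.6850
  sulphur-dioxide contribution → 0.4362 μm/a
  chloride contribution → 1.15 μm/a
  total first-year rate 1.586 μm/a
Category bounds: 1.3…25 μm/a bracket r_corr ⇒ C2

C2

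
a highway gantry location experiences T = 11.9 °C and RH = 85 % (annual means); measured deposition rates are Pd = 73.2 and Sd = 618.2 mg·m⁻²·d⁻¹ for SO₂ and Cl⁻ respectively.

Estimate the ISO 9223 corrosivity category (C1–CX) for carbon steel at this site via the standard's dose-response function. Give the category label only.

carbon steel: temperature factor f = -0.054·(1.9) = -0.1026
  Pd branch = 1.77·Pd^0.52·e^(0.02·RH+f) = 81.52 μm/a
  Sd branch = 0.102·Sd^0.62·e^(0.033·RH+0.04·T) = 145.9 μm/a
  sum: 81.52 + 145.9 → r_corr = 227.4 μm/a
ISO 9223 Table 2 (carbon steel): 200 < 227 ≤ 700 μm/a ⇒ CX

CX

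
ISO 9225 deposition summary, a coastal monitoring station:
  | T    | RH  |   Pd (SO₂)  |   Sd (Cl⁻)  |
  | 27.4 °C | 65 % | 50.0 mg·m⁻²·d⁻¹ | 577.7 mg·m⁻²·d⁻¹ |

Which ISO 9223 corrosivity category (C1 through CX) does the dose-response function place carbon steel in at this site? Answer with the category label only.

C5

carbon steel: T>10 °C ⇒ hinge -0.054·(27.4−10) = -0.9396
  sulphur-dioxide contribution → 19.41 μm/a
  chloride contribution → 134.4 μm/a
  total first-year rate 153.8 μm/a
154 μm/a falls in (80, 200] for carbon steel → category C5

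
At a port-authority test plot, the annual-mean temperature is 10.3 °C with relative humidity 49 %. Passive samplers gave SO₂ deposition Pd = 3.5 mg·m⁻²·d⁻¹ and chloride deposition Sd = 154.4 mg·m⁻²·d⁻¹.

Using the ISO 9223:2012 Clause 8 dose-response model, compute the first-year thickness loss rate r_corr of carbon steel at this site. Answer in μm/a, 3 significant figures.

carbon steel: f(T) = -0.054·(T−10) [T>10 °C] = -0.0162
  sulphur-dioxide contribution → 8.901 μm/a
  chloride contribution → 17.65 μm/a
  total first-year rate 26.55 μm/a

r_corr = 26.6 μm/a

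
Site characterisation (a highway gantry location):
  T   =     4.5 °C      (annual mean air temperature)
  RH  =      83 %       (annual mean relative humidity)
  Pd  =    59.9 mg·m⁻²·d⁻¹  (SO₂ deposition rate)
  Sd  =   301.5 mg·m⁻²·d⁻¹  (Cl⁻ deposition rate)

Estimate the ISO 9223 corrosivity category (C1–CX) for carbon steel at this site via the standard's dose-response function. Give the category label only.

C5

carbon steel: f(T) = +0.150·(T−10) [T≤10 °C] = -0.8250
  SO₂ term: 1.77·59.9^0.52·exp(0.02·83-0.8250) = 34.27
  Cl⁻ term: 0.102·301.5^0.62·exp(0.033·83+0.04·4.5) = 65.08
  sum: 34.27 + 65.08 → r_corr = 99.35 μm/a
99.3 μm/a falls in (80, 200] for carbon steel → category C5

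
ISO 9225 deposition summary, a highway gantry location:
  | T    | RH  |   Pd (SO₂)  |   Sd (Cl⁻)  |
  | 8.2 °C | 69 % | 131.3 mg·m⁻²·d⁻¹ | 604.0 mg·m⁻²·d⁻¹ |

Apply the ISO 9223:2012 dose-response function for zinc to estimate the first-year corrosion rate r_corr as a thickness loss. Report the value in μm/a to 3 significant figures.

r_corr = 4.81 μm/a

zinc: f(T) = +0.038·(T−10) [T≤10 °C] = -0.0684
  SO₂ term: 0.0129·131.3^0.44·exp(0.046·69-0.0684) = 2.462
  Sd branch = 0.0175·Sd^0.57·e^(0.008·RH+0.085·T) = 2.348 μm/a
  sum: 2.462 + 2.348 → r_corr = 4.81 μm/a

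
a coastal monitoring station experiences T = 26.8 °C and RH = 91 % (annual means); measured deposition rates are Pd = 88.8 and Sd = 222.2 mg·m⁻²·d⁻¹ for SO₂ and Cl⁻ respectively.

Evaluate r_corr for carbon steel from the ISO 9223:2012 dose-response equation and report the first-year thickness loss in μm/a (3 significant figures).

r_corr = 217 μm/a

carbon steel: T>10 °C ⇒ hinge -0.054·(26.8−10) = -0.9072
  SO₂ term: 1.77·88.8^0.52·exp(0.02·91-0.9072) = 45.45
  Sd branch = 0.102·Sd^0.62·e^(0.033·RH+0.04·T) = 171.1 μm/a
  sum: 45.45 + 171.1 → r_corr = 216.6 μm/a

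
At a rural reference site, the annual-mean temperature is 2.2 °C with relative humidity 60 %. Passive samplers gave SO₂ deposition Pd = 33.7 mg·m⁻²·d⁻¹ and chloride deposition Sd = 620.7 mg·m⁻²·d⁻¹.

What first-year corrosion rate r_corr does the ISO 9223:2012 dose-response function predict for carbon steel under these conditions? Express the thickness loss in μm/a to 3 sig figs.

r_corr = 54.8 μm/a

carbon steel: f(T) = +0.150·(T−10) [T≤10 °C] = -1.1700
  Pd branch = 1.77·Pd^0.52·e^(0.02·RH+f) = 11.36 μm/a
  Sd branch = 0.102·Sd^0.62·e^(0.033·RH+0.04·T) = 43.48 μm/a
  sum: 11.36 + 43.48 → r_corr = 54.84 μm/a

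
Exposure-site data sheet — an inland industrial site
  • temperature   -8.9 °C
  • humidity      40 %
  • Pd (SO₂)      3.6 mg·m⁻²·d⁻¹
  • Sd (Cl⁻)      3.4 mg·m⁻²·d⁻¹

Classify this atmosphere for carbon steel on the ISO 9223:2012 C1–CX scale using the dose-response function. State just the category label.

C1

carbon steel: temperature factor f = +0.150·(-18.9) = -2.8350
  SO₂ term: 1.77·3.6^0.52·exp(0.02·40-2.8350) = 0.4503
  Sd branch = 0.102·Sd^0.62·e^(0.033·RH+0.04·T) = 0.5712 μm/a
  sum: 0.4503 + 0.5712 → r_corr = 1.021 μm/a
ISO 9223 Table 2 (carbon steel): 0 < 1.02 ≤ 1.3 μm/a ⇒ C1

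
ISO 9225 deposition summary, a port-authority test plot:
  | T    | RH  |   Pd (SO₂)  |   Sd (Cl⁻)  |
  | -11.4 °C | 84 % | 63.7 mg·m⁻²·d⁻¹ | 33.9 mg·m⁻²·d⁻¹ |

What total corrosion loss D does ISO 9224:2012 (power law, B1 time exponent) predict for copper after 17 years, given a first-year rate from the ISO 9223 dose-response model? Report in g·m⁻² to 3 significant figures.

copper: T≤10 °C ⇒ hinge +0.126·(-11.4−10) = -2.6964
  sulphur-dioxide contribution → 0.1495 μm/a
  chloride contribution → 0.3123 μm/a
  total first-year rate 0.4618 μm/a
Power-law: D(17) = r_corr · 17^0.667
  D(17) = 0.4618 × 17^0.667 = 0.4618 × 6.618 = 3.056 μm
  Mass loss = 3.056 μm × 8.96 g/cm³ = 27.38 g·m⁻²

D(17) = 27.4 g·m⁻²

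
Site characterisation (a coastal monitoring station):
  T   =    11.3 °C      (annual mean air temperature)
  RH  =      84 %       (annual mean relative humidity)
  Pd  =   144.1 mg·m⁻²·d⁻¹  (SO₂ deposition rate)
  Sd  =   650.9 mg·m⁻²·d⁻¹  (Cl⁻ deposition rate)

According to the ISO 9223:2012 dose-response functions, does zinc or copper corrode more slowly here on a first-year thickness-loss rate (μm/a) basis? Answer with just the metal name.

zinc: temperature factor f = -0.071·(1.3) = -0.0923
  Pd branch = 0.0129·Pd^0.44·e^(0.046·RH+f) = 4.994 μm/a
  Cl⁻ term: 0.0175·650.9^0.57·exp(0.008·84+0.085·11.3) = 3.595
  r_corr = 4.994 + 3.595 = 8.589 μm/a
copper: T>10 °C ⇒ hinge -0.080·(11.3−10) = -0.1040
  Pd branch = 0.0053·Pd^0.26·e^(0.059·RH+f) = 2.47 μm/a
  Cl⁻ term: 0.01025·650.9^0.27·exp(0.036·84+0.049·11.3) = 2.109
  r_corr = 2.47 + 2.109 = 4.58 μm/a
Ordering by μm/a: zinc (8.59) > copper (4.58)

copper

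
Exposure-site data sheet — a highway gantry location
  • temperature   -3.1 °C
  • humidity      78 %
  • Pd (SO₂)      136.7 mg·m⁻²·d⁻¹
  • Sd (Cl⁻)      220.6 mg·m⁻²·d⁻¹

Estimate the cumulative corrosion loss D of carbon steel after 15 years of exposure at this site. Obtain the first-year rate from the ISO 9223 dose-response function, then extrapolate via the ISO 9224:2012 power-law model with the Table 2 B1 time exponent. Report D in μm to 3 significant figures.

D(15) = 201 μm

carbon steel: temperature factor f = +0.150·(-13.1) = -1.9650
  Pd branch = 1.77·Pd^0.52·e^(0.02·RH+f) = 15.23 μm/a
  Cl⁻ term: 0.102·220.6^0.62·exp(0.033·78+0.04·-3.1) = 33.55
  r_corr = 15.23 + 33.55 = 48.78 μm/a
Power-law: D(15) = r_corr · 15^0.523
  D(15) = 48.78 × 15^0.523 = 48.78 × 4.122 = 201.1 μm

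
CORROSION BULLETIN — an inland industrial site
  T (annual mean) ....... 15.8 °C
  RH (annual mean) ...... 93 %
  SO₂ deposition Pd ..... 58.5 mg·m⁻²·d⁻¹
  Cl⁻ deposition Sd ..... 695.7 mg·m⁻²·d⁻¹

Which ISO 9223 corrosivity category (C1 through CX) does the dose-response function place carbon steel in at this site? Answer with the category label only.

carbon steel: f(T) = -0.054·(T−10) [T>10 °C] = -0.3132
  SO₂ term: 1.77·58.5^0.52·exp(0.02·93-0.3132) = 68.97
  Sd branch = 0.102·Sd^0.62·e^(0.033·RH+0.04·T) = 238.9 μm/a
  r_corr = 68.97 + 238.9 = 307.9 μm/a
Category bounds: 200…700 μm/a bracket r_corr ⇒ CX

CX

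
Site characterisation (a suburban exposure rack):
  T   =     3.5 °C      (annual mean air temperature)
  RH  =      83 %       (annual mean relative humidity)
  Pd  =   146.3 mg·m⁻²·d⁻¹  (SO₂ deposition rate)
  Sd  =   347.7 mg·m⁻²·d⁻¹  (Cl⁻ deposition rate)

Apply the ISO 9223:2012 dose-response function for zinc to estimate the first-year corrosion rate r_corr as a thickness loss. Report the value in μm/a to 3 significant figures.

zinc: T≤10 °C ⇒ hinge +0.038·(3.5−10) = -0.2470
  sulphur-dioxide contribution → 4.113 μm/a
  chloride contribution → 1.286 μm/a
  ⇒ r_corr(zinc) = 5.399 μm/a

r_corr = 5.40 μm/a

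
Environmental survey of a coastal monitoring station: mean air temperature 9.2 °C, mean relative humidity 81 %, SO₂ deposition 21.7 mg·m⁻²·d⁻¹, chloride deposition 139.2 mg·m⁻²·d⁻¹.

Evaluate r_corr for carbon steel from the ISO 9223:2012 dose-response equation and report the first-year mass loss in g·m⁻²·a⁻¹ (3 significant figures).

carbon steel: temperature factor f = +0.150·(-0.8) = -0.1200
  Pd branch = 1.77·Pd^0.52·e^(0.02·RH+f) = 39.3 μm/a
  Cl⁻ term: 0.102·139.2^0.62·exp(0.033·81+0.04·9.2) = 45.54
  r_corr = 39.3 + 45.54 = 84.83 μm/a
Convert to mass loss: 84.83 μm/a × 7.85 g/cm³ = 665.9 g·m⁻²·a⁻¹

r_corr = 666 g·m⁻²·a⁻¹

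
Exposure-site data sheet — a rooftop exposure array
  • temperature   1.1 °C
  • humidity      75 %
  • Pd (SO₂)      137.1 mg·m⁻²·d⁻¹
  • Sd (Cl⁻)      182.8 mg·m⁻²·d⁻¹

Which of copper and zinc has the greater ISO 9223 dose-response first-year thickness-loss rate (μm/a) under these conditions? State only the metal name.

zinc

copper: T≤10 °C ⇒ hinge +0.126·(1.1−10) = -1.1214
  SO₂ term: 0.0053·137.1^0.26·exp(0.059·75-1.1214) = 0.5184
  Sd branch = 0.01025·Sd^0.27·e^(0.036·RH+0.049·T) = 0.6568 μm/a
  r_corr = 0.5184 + 0.6568 = 1.175 μm/a
zinc: f(T) = +0.038·(T−10) [T≤10 °C] = -0.3382
  SO₂ term: 0.0129·137.1^0.44·exp(0.046·75-0.3382) = 2.525
  Cl⁻ term: 0.0175·182.8^0.57·exp(0.008·75+0.085·1.1) = 0.6816
  r_corr = 2.525 + 0.6816 = 3.207 μm/a
Ordering by μm/a: zinc (3.21) > copper (1.18)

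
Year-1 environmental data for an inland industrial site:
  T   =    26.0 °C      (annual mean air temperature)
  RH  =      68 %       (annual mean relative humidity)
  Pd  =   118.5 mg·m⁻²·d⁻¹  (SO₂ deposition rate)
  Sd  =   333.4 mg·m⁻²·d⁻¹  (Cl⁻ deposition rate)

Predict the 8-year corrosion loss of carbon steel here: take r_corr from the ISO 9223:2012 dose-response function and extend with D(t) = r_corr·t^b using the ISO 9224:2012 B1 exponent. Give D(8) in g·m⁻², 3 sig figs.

D(8) = 3.13e+03 g·m⁻²

carbon steel: f(T) = -0.054·(T−10) [T>10 °C] = -0.8640
  Pd branch = 1.77·Pd^0.52·e^(0.02·RH+f) = 34.81 μm/a
  Sd branch = 0.102·Sd^0.62·e^(0.033·RH+0.04·T) = 99.78 μm/a
  r_corr = 34.81 + 99.78 = 134.6 μm/a
Power-law: D(8) = r_corr · 8^0.523
  D(8) = 134.6 × 8^0.523 = 134.6 × 2.967 = 399.3 μm
  Mass loss = 399.3 μm × 7.85 g/cm³ = 3135 g·m⁻²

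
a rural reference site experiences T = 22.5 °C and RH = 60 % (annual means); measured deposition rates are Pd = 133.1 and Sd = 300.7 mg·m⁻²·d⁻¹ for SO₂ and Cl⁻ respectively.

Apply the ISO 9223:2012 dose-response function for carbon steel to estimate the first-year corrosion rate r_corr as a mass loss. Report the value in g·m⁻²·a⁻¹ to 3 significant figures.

r_corr = 789 g·m⁻²·a⁻¹

carbon steel: f(T) = -0.054·(T−10) [T>10 °C] = -0.6750
  SO₂ term: 1.77·133.1^0.52·exp(0.02·60-0.6750) = 38.07
  Cl⁻ term: 0.102·300.7^0.62·exp(0.033·60+0.04·22.5) = 62.49
  sum: 38.07 + 62.49 → r_corr = 100.6 μm/a
Convert to mass loss: 100.6 μm/a × 7.85 g/cm³ = 789.4 g·m⁻²·a⁻¹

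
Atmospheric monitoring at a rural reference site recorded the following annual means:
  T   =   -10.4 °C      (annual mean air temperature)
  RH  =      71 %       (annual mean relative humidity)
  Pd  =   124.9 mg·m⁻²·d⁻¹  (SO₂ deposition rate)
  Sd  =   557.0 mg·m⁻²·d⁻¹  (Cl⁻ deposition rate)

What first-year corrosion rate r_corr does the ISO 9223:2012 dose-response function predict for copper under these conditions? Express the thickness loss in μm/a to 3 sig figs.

r_corr = 0.531 μm/a

copper: T≤10 °C ⇒ hinge +0.126·(-10.4−10) = -2.5704
  Pd branch = 0.0053·Pd^0.26·e^(0.059·RH+f) = 0.09383 μm/a
  Sd branch = 0.01025·Sd^0.27·e^(0.036·RH+0.049·T) = 0.4374 μm/a
  sum: 0.09383 + 0.4374 → r_corr = 0.5312 μm/a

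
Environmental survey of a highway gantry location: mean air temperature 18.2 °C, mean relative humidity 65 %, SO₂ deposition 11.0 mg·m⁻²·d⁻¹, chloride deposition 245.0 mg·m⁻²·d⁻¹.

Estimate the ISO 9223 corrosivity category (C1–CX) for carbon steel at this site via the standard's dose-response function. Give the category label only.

carbon steel: temperature factor f = -0.054·(8.2) = -0.4428
  Pd branch = 1.77·Pd^0.52·e^(0.02·RH+f) = 14.51 μm/a
  Cl⁻ term: 0.102·245.0^0.62·exp(0.033·65+0.04·18.2) = 54.65
  r_corr = 14.51 + 54.65 = 69.17 μm/a
ISO 9223 Table 2 (carbon steel): 50 < 69.2 ≤ 80 μm/a ⇒ C4

C4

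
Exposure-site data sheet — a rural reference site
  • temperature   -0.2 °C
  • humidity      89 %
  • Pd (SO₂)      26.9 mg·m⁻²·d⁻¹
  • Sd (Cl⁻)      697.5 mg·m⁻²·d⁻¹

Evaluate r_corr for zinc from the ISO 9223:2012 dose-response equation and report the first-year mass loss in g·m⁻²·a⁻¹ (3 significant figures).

r_corr = 26.4 g·m⁻²·a⁻¹

zinc: T≤10 °C ⇒ hinge +0.038·(-0.2−10) = -0.3876
  Pd branch = 0.0129·Pd^0.44·e^(0.046·RH+f) = 2.235 μm/a
  Cl⁻ term: 0.0175·697.5^0.57·exp(0.008·89+0.085·-0.2) = 1.465
  sum: 2.235 + 1.465 → r_corr = 3.7 μm/a
Convert to mass loss: 3.7 μm/a × 7.14 g/cm³ = 26.42 g·m⁻²·a⁻¹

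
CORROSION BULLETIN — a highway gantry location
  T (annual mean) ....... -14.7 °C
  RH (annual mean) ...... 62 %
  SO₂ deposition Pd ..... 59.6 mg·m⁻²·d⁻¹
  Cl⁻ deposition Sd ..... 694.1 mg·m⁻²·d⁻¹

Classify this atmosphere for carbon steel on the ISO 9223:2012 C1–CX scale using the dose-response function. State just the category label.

C3

carbon steel: T≤10 °C ⇒ hinge +0.150·(-14.7−10) = -3.7050
  SO₂ term: 1.77·59.6^0.52·exp(0.02·62-3.7050) = 1.261
  Cl⁻ term: 0.102·694.1^0.62·exp(0.033·62+0.04·-14.7) = 25.32
  r_corr = 1.261 + 25.32 = 26.58 μm/a
26.6 μm/a falls in (25, 50] for carbon steel → category C3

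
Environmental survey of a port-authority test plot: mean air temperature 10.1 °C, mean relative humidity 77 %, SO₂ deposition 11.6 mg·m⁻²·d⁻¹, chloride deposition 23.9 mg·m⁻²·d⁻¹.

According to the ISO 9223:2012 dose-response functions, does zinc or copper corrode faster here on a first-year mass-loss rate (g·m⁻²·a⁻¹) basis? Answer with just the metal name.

zinc: T>10 °C ⇒ hinge -0.071·(10.1−10) = -0.0071
  Pd branch = 0.0129·Pd^0.44·e^(0.046·RH+f) = 1.301 μm/a
  Cl⁻ term: 0.0175·23.9^0.57·exp(0.008·77+0.085·10.1) = 0.4668
  sum: 1.301 + 0.4668 → r_corr = 1.767 μm/a
  mass loss = 1.767 μm/a × 7.14 g/cm³ = 12.62 g·m⁻²·a⁻¹
copper: f(T) = -0.080·(T−10) [T>10 °C] = -0.0080
  SO₂ term: 0.0053·11.6^0.26·exp(0.059·77-0.0080) = 0.9345
  Sd branch = 0.01025·Sd^0.27·e^(0.036·RH+0.049·T) = 0.6334 μm/a
  r_corr = 0.9345 + 0.6334 = 1.568 μm/a
  mass loss = 1.568 μm/a × 8.96 g/cm³ = 14.05 g·m⁻²·a⁻¹
Ordering by g·m⁻²·a⁻¹: copper (14) > zinc (12.6)

copper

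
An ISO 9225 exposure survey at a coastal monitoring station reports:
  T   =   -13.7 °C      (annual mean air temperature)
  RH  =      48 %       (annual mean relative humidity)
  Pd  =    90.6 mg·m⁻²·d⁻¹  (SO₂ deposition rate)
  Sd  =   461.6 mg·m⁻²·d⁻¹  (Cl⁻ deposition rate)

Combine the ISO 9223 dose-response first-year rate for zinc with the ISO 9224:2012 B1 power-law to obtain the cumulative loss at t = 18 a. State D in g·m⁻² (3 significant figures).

D(18) = 45.7 g·m⁻²

zinc: T≤10 °C ⇒ hinge +0.038·(-13.7−10) = -0.9006
  sulphur-dioxide contribution → 0.3464 μm/a
  chloride contribution → 0.2647 μm/a
  ⇒ r_corr(zinc) = 0.611 μm/a
Long-term exponent b (ISO 9224 Table 2, B1) = 0.813
  D(18) = 0.611 × 18^0.813 = 0.611 × 10.48 = 6.406 μm
  Mass loss = 6.406 μm × 7.14 g/cm³ = 45.74 g·m⁻²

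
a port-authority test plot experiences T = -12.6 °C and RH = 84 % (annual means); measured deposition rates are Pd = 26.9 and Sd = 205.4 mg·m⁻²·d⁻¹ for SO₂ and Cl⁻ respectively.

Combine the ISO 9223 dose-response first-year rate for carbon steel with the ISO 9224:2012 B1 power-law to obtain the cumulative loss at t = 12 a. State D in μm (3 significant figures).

D(12) = 105 μm

carbon steel: T≤10 °C ⇒ hinge +0.150·(-12.6−10) = -3.3900
  Pd branch = 1.77·Pd^0.52·e^(0.02·RH+f) = 1.773 μm/a
  Sd branch = 0.102·Sd^0.62·e^(0.033·RH+0.04·T) = 26.75 μm/a
  sum: 1.773 + 26.75 → r_corr = 28.53 μm/a
Power-law: D(12) = r_corr · 12^0.523
  D(12) = 28.53 × 12^0.523 = 28.53 × 3.668 = 104.6 μm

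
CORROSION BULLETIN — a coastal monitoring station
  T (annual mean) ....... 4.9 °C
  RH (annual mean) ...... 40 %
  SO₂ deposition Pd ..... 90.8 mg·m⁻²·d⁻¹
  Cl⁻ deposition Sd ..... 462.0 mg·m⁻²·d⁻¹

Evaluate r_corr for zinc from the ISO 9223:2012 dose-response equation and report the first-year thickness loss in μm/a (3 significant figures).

zinc: T≤10 °C ⇒ hinge +0.038·(4.9−10) = -0.1938
  Pd branch = 0.0129·Pd^0.44·e^(0.046·RH+f) = 0.4865 μm/a
  Sd branch = 0.0175·Sd^0.57·e^(0.008·RH+0.085·T) = 1.207 μm/a
  r_corr = 0.4865 + 1.207 = 1.694 μm/a

r_corr = 1.69 μm/a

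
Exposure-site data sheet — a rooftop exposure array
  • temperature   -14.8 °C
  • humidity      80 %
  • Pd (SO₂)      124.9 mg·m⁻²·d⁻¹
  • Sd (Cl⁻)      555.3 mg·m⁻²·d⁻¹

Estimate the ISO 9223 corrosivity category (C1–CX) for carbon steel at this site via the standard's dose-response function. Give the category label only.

C3

carbon steel: temperature factor f = +0.150·(-24.8) = -3.7200
  SO₂ term: 1.77·124.9^0.52·exp(0.02·80-3.7200) = 2.615
  Cl⁻ term: 0.102·555.3^0.62·exp(0.033·80+0.04·-14.8) = 39.78
  r_corr = 2.615 + 39.78 = 42.39 μm/a
ISO 9223 Table 2 (carbon steel): 25 < 42.4 ≤ 50 μm/a ⇒ C3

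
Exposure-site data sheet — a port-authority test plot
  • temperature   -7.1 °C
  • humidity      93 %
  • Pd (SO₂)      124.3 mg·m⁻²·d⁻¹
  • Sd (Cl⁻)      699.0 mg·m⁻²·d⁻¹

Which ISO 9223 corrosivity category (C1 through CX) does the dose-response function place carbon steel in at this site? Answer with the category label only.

C5

carbon steel: T≤10 °C ⇒ hinge +0.150·(-7.1−10) = -2.5650
  SO₂ term: 1.77·124.3^0.52·exp(0.02·93-2.5650) = 10.74
  Cl⁻ term: 0.102·699.0^0.62·exp(0.033·93+0.04·-7.1) = 95.87
  r_corr = 10.74 + 95.87 = 106.6 μm/a
107 μm/a falls in (80, 200] for carbon steel → category C5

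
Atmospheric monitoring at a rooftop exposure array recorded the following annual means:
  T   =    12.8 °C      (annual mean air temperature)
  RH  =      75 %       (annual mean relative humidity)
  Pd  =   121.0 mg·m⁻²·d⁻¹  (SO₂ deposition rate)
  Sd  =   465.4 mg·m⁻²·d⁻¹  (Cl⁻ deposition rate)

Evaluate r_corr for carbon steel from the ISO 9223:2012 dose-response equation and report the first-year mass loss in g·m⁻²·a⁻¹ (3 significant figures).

carbon steel: f(T) = -0.054·(T−10) [T>10 °C] = -0.1512
  Pd branch = 1.77·Pd^0.52·e^(0.02·RH+f) = 82.57 μm/a
  Sd branch = 0.102·Sd^0.62·e^(0.033·RH+0.04·T) = 91.18 μm/a
  sum: 82.57 + 91.18 → r_corr = 173.7 μm/a
Convert to mass loss: 173.7 μm/a × 7.85 g/cm³ = 1364 g·m⁻²·a⁻¹

r_corr = 1.36e+03 g·m⁻²·a⁻¹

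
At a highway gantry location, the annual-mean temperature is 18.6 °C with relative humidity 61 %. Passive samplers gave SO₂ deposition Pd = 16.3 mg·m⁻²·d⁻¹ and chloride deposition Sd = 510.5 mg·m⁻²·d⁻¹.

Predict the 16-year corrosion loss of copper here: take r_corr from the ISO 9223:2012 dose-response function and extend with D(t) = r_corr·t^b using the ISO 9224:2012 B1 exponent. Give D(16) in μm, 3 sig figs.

D(16) = 9.12 μm

copper: f(T) = -0.080·(T−10) [T>10 °C] = -0.6880
  sulphur-dioxide contribution → 0.2012 μm/a
  chloride contribution → 1.234 μm/a
  ⇒ r_corr(copper) = 1.435 μm/a
Power-law: D(16) = r_corr · 16^0.667
  D(16) = 1.435 × 16^0.667 = 1.435 × 6.355 = 9.123 μm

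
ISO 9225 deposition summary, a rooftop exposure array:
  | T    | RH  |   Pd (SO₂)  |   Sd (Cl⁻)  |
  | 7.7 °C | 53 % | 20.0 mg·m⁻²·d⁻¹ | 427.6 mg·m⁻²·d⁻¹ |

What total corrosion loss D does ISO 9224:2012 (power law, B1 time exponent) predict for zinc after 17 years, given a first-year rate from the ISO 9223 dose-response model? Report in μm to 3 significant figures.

D(17) = 21.3 μm

zinc: f(T) = +0.038·(T−10) [T≤10 °C] = -0.0874
  SO₂ term: 0.0129·20.0^0.44·exp(0.046·53-0.0874) = 0.5057
  Sd branch = 0.0175·Sd^0.57·e^(0.008·RH+0.085·T) = 1.626 μm/a
  sum: 0.5057 + 1.626 → r_corr = 2.132 μm/a
ISO 9224: D(t) = r_corr · t^b with b = 0.813 (zinc, B1)
  D(17) = 2.132 × 17^0.813 = 2.132 × 10.01 = 21.33 μm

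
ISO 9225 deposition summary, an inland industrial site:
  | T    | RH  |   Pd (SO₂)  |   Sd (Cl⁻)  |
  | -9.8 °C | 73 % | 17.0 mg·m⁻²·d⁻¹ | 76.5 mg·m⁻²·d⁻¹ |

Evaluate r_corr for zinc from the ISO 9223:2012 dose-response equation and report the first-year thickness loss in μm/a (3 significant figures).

r_corr = 0.769 μm/a

zinc: T≤10 °C ⇒ hinge +0.038·(-9.8−10) = -0.7524
  Pd branch = 0.0129·Pd^0.44·e^(0.046·RH+f) = 0.6076 μm/a
  Cl⁻ term: 0.0175·76.5^0.57·exp(0.008·73+0.085·-9.8) = 0.1617
  sum: 0.6076 + 0.1617 → r_corr = 0.7692 μm/a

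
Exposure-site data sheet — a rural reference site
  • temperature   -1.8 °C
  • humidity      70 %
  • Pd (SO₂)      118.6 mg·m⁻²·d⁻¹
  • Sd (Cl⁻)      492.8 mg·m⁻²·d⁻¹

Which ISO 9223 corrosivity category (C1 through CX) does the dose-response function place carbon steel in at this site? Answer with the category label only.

C4

carbon steel: T≤10 °C ⇒ hinge +0.150·(-1.8−10) = -1.7700
  Pd branch = 1.77·Pd^0.52·e^(0.02·RH+f) = 14.65 μm/a
  Sd branch = 0.102·Sd^0.62·e^(0.033·RH+0.04·T) = 44.67 μm/a
  sum: 14.65 + 44.67 → r_corr = 59.32 μm/a
Category bounds: 50…80 μm/a bracket r_corr ⇒ C4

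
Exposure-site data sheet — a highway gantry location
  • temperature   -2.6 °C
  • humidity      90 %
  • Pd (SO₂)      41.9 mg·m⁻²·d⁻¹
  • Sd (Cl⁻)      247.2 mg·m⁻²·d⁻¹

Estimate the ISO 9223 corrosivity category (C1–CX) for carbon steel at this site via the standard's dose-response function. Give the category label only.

C4

carbon steel: f(T) = +0.150·(T−10) [T≤10 °C] = -1.8900
  SO₂ term: 1.77·41.9^0.52·exp(0.02·90-1.8900) = 11.28
  Cl⁻ term: 0.102·247.2^0.62·exp(0.033·90+0.04·-2.6) = 54.57
  sum: 11.28 + 54.57 → r_corr = 65.86 μm/a
Category bounds: 50…80 μm/a bracket r_corr ⇒ C4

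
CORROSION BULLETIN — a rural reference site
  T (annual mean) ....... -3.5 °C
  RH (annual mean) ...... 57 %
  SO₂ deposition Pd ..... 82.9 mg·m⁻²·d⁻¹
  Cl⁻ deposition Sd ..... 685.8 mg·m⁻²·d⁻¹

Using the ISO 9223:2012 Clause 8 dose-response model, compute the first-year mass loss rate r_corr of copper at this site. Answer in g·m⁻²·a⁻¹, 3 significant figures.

copper: f(T) = +0.126·(T−10) [T≤10 °C] = -1.7010
  sulphur-dioxide contribution → 0.08808 μm/a
  chloride contribution → 0.3919 μm/a
  ⇒ r_corr(copper) = 0.48 μm/a
Convert to mass loss: 0.48 μm/a × 8.96 g/cm³ = 4.301 g·m⁻²·a⁻¹

r_corr = 4.30 g·m⁻²·a⁻¹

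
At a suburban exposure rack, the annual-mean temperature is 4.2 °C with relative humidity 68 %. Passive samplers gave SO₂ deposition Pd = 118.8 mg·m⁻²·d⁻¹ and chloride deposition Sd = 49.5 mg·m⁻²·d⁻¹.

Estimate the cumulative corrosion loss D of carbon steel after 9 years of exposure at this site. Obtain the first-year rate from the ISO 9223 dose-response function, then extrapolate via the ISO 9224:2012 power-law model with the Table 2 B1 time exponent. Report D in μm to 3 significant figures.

D(9) = 150 μm

carbon steel: T≤10 °C ⇒ hinge +0.150·(4.2−10) = -0.8700
  SO₂ term: 1.77·118.8^0.52·exp(0.02·68-0.8700) = 34.65
  Sd branch = 0.102·Sd^0.62·e^(0.033·RH+0.04·T) = 12.79 μm/a
  r_corr = 34.65 + 12.79 = 47.44 μm/a
ISO 9224: D(t) = r_corr · t^b with b = 0.523 (carbon steel, B1)
  D(9) = 47.44 × 9^0.523 = 47.44 × 3.156 = 149.7 μm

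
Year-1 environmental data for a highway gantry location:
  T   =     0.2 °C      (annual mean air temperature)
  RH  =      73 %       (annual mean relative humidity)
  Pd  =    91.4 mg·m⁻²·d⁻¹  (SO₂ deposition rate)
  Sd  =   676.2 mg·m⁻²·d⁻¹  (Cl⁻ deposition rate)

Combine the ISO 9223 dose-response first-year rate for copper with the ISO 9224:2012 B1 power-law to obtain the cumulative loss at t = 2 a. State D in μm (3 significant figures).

copper: T≤10 °C ⇒ hinge +0.126·(0.2−10) = -1.2348
  Pd branch = 0.0053·Pd^0.26·e^(0.059·RH+f) = 0.3701 μm/a
  Cl⁻ term: 0.01025·676.2^0.27·exp(0.036·73+0.049·0.2) = 0.8326
  sum: 0.3701 + 0.8326 → r_corr = 1.203 μm/a
Long-term exponent b (ISO 9224 Table 2, B1) = 0.667
  D(2) = 1.203 × 2^0.667 = 1.203 × 1.588 = 1.91 μm

D(2) = 1.91 μm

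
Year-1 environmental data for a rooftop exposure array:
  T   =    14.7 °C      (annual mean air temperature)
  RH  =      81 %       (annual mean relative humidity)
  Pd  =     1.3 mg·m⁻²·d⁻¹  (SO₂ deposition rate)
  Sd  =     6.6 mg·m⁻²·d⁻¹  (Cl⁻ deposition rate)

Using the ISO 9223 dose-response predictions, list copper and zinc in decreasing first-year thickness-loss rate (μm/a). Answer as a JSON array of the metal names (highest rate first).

copper: T>10 °C ⇒ hinge -0.080·(14.7−10) = -0.3760
  sulphur-dioxide contribution → 0.4636 μm/a
  chloride contribution → 0.6475 μm/a
  total first-year rate 1.111 μm/a
zinc: temperature factor f = -0.071·(4.7) = -0.3337
  sulphur-dioxide contribution → 0.4305 μm/a
  chloride contribution → 0.3422 μm/a
  ⇒ r_corr(zinc) = 0.7727 μm/a
Ordering by μm/a: copper (1.11) > zinc (0.773)

["copper", "zinc"]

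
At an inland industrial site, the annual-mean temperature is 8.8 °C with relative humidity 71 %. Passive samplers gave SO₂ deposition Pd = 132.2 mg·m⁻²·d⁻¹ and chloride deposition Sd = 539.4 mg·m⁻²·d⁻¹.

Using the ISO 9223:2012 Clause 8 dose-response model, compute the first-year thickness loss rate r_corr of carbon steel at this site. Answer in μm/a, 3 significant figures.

r_corr = 152 μm/a

carbon steel: T≤10 °C ⇒ hinge +0.150·(8.8−10) = -0.1800
  Pd branch = 1.77·Pd^0.52·e^(0.02·RH+f) = 77.54 μm/a
  Sd branch = 0.102·Sd^0.62·e^(0.033·RH+0.04·T) = 74.61 μm/a
  r_corr = 77.54 + 74.61 = 152.2 μm/a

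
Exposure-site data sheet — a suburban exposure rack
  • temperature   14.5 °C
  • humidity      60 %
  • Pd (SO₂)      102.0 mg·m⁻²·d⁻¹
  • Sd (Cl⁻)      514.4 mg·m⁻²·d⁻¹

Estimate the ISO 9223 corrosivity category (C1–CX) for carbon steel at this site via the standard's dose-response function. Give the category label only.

C5

carbon steel: f(T) = -0.054·(T−10) [T>10 °C] = -0.2430
  sulphur-dioxide contribution → 51.06 μm/a
  chloride contribution → 63.3 μm/a
  total first-year rate 114.4 μm/a
ISO 9223 Table 2 (carbon steel): 80 < 114 ≤ 200 μm/a ⇒ C5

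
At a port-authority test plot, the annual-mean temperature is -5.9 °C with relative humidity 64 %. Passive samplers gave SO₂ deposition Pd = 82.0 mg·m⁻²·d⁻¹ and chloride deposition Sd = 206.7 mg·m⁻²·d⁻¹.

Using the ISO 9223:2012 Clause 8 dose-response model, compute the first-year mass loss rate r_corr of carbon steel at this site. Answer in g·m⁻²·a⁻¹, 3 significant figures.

carbon steel: f(T) = +0.150·(T−10) [T≤10 °C] = -2.3850
  Pd branch = 1.77·Pd^0.52·e^(0.02·RH+f) = 5.798 μm/a
  Cl⁻ term: 0.102·206.7^0.62·exp(0.033·64+0.04·-5.9) = 18.15
  sum: 5.798 + 18.15 → r_corr = 23.95 μm/a
Convert to mass loss: 23.95 μm/a × 7.85 g/cm³ = 188 g·m⁻²·a⁻¹

r_corr = 188 g·m⁻²·a⁻¹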